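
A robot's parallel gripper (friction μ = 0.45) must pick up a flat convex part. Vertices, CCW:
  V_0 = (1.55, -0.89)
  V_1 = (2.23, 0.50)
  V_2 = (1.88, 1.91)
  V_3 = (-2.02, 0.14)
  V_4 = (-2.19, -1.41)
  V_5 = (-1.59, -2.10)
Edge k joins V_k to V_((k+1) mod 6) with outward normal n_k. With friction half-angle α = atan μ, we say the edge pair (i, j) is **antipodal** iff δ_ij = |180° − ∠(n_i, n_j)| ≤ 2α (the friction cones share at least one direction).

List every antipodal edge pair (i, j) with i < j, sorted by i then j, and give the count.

α = atan 0.45 = 24.23°;  2α = 48.46°
n_0 = (+0.8983, -0.4394)
n_1 = (+0.9705, +0.2409)
n_2 = (-0.4133, +0.9106)
n_3 = (-0.9940, +0.1090)
n_4 = (-0.7546, -0.6562)
n_5 = (+0.3596, -0.9331)
  (0,1): δ = 139.99°  ·
  (0,2): δ = 39.52°  ✓
  (0,3): δ = 19.81°  ✓
  (0,4): δ = 67.08°  ·
  (0,5): δ = 137.14°  ·
  (1,2): δ = 79.53°  ·
  (1,3): δ = 20.20°  ✓
  (1,4): δ = 27.07°  ✓
  (1,5): δ = 97.13°  ·
  (2,3): δ = 120.67°  ·
  (2,4): δ = 73.40°  ·
  (2,5): δ = 3.34°  ✓
  (3,4): δ = 132.73°  ·
  (3,5): δ = 62.67°  ·
  (4,5): δ = 109.93°  ·
antipodal pairs: 5

count = 5; pairs: (0,2), (0,3), (1,3), (1,4), (2,5)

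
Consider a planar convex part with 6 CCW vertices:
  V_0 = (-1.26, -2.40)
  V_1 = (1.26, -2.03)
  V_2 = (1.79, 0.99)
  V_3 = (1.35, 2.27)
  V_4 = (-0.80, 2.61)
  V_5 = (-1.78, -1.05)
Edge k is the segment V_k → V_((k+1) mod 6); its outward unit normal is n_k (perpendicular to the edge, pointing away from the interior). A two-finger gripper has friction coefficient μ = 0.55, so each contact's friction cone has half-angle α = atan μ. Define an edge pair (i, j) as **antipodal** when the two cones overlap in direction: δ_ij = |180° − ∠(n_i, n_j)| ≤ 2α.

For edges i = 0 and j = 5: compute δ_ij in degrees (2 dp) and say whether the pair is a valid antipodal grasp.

δ = 102.71°, invalid

α = atan 0.55 = 28.81°;  2α = 57.62°
edge 0: e_0 = (+2.52, +0.37);  n_0 = (+0.1453, -0.9894)
edge 5: e_5 = (+0.52, -1.35);  n_5 = (-0.9332, -0.3594)
∠(n_0, n_5) = 77.29°
δ = |180° − 77.29°| = 102.71°
102.71° > 2α = 57.62°  →  invalid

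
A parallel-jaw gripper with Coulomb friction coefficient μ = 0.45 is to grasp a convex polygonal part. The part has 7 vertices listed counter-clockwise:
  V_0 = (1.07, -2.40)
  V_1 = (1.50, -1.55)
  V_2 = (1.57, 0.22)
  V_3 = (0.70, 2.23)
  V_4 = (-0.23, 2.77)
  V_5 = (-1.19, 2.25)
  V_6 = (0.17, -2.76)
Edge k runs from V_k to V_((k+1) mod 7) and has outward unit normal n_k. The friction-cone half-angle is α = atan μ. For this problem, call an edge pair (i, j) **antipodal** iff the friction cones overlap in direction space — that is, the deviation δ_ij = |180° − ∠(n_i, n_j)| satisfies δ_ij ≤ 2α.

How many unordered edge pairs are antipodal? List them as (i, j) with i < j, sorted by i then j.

count = 6; pairs: (0,4), (0,5), (1,5), (2,5), (3,5), (4,6)

α = atan 0.45 = 24.23°;  2α = 48.46°
n_0 = (+0.8923, -0.4514)
n_1 = (+0.9992, -0.0395)
n_2 = (+0.9177, +0.3972)
n_3 = (+0.5021, +0.8648)
n_4 = (-0.4763, +0.8793)
n_5 = (-0.9651, -0.2620)
n_6 = (+0.3714, -0.9285)
  (0,1): δ = 155.43°  ·
  (0,2): δ = 129.76°  ·
  (0,3): δ = 93.31°  ·
  (0,4): δ = 34.72°  ✓
  (0,5): δ = 42.02°  ✓
  (0,6): δ = 138.64°  ·
  (1,2): δ = 154.33°  ·
  (1,3): δ = 117.88°  ·
  (1,4): δ = 59.29°  ·
  (1,5): δ = 17.45°  ✓
  (1,6): δ = 114.07°  ·
  (2,3): δ = 143.55°  ·
  (2,4): δ = 84.96°  ·
  (2,5): δ = 8.22°  ✓
  (2,6): δ = 88.40°  ·
  (3,4): δ = 121.42°  ·
  (3,5): δ = 44.67°  ✓
  (3,6): δ = 51.94°  ·
  (4,5): δ = 103.26°  ·
  (4,6): δ = 6.64°  ✓
  (5,6): δ = 83.39°  ·
antipodal pairs: 6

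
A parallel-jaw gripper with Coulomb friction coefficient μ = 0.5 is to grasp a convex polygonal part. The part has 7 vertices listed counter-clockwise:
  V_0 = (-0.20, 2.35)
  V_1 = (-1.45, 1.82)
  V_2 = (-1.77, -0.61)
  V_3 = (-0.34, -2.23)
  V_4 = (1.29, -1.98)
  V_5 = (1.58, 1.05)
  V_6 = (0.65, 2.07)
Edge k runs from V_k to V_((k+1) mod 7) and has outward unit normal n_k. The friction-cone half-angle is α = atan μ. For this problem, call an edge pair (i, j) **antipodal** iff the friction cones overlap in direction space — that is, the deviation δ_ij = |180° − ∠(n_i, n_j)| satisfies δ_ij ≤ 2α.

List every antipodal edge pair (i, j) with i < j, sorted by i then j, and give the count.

count = 7; pairs: (0,3), (1,4), (1,5), (2,4), (2,5), (2,6), (3,6)

α = atan 0.5 = 26.57°;  2α = 53.13°
n_0 = (-0.3904, +0.9207)
n_1 = (-0.9914, +0.1306)
n_2 = (-0.7497, -0.6618)
n_3 = (+0.1516, -0.9884)
n_4 = (+0.9955, -0.0953)
n_5 = (+0.7390, +0.6738)
n_6 = (+0.3129, +0.9498)
  (0,1): δ = 120.48°  ·
  (0,2): δ = 71.54°  ·
  (0,3): δ = 14.26°  ✓
  (0,4): δ = 61.56°  ·
  (0,5): δ = 109.38°  ·
  (0,6): δ = 138.79°  ·
  (1,2): δ = 131.06°  ·
  (1,3): δ = 73.78°  ·
  (1,4): δ = 2.03°  ✓
  (1,5): δ = 49.86°  ✓
  (1,6): δ = 79.27°  ·
  (2,3): δ = 122.72°  ·
  (2,4): δ = 46.90°  ✓
  (2,5): δ = 0.92°  ✓
  (2,6): δ = 30.33°  ✓
  (3,4): δ = 104.19°  ·
  (3,5): δ = 56.36°  ·
  (3,6): δ = 26.95°  ✓
  (4,5): δ = 132.18°  ·
  (4,6): δ = 102.77°  ·
  (5,6): δ = 150.59°  ·
antipodal pairs: 7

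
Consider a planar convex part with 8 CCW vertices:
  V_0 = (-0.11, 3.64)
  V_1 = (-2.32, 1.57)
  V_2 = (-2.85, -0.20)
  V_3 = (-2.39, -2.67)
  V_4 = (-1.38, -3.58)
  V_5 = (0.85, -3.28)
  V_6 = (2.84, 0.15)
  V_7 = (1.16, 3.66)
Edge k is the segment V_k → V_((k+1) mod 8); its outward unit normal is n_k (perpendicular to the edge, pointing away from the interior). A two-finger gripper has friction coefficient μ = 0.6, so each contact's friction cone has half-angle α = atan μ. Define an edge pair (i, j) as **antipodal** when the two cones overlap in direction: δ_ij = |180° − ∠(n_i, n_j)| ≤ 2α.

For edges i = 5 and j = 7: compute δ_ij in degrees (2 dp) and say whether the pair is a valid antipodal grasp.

δ = 58.98°, valid

α = atan 0.6 = 30.96°;  2α = 61.93°
edge 5: e_5 = (+1.99, +3.43);  n_5 = (+0.8650, -0.5018)
edge 7: e_7 = (-1.27, -0.02);  n_7 = (-0.0157, +0.9999)
∠(n_5, n_7) = 121.02°
δ = |180° − 121.02°| = 58.98°
58.98° ≤ 2α = 61.93°  →  valid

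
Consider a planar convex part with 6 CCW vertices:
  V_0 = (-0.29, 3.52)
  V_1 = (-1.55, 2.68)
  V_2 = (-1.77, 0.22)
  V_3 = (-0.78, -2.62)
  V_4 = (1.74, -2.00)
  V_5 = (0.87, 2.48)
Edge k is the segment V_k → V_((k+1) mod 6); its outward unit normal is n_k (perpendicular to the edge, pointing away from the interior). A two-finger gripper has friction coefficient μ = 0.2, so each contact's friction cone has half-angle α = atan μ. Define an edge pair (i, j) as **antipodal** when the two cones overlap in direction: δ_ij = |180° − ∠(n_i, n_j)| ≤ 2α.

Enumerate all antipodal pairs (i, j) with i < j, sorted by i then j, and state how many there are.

α = atan 0.2 = 11.31°;  2α = 22.62°
n_0 = (-0.5547, +0.8321)
n_1 = (-0.9960, +0.0891)
n_2 = (-0.9443, -0.3292)
n_3 = (+0.2389, -0.9710)
n_4 = (+0.9817, +0.1906)
n_5 = (+0.6675, +0.7446)
  (0,1): δ = 128.80°  ·
  (0,2): δ = 104.47°  ·
  (0,3): δ = 19.87°  ✓
  (0,4): δ = 67.30°  ·
  (0,5): δ = 104.43°  ·
  (1,2): δ = 155.67°  ·
  (1,3): δ = 71.07°  ·
  (1,4): δ = 16.10°  ✓
  (1,5): δ = 53.23°  ·
  (2,3): δ = 95.40°  ·
  (2,4): δ = 8.23°  ✓
  (2,5): δ = 28.90°  ·
  (3,4): δ = 92.83°  ·
  (3,5): δ = 55.70°  ·
  (4,5): δ = 142.87°  ·
antipodal pairs: 3

count = 3; pairs: (0,3), (1,4), (2,4)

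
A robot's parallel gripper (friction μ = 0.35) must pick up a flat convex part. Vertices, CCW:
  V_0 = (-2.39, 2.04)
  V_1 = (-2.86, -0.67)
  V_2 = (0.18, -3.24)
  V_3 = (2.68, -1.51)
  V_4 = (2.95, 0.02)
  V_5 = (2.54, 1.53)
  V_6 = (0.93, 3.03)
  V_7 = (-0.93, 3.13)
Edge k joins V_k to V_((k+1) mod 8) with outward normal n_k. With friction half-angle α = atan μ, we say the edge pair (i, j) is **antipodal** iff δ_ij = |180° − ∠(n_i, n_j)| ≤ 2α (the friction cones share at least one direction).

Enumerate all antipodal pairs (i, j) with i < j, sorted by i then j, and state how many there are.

count = 7; pairs: (0,3), (0,4), (1,4), (1,5), (1,6), (2,6), (2,7)

α = atan 0.35 = 19.29°;  2α = 38.58°
n_0 = (-0.9853, +0.1709)
n_1 = (-0.6456, -0.7637)
n_2 = (+0.5690, -0.8223)
n_3 = (+0.9848, -0.1738)
n_4 = (+0.9651, +0.2620)
n_5 = (+0.6817, +0.7317)
n_6 = (+0.0537, +0.9986)
n_7 = (-0.5982, +0.8013)
  (0,1): δ = 120.37°  ·
  (0,2): δ = 45.48°  ·
  (0,3): δ = 0.17°  ✓
  (0,4): δ = 25.03°  ✓
  (0,5): δ = 56.86°  ·
  (0,6): δ = 96.76°  ·
  (0,7): δ = 136.58°  ·
  (1,2): δ = 105.11°  ·
  (1,3): δ = 59.80°  ·
  (1,4): δ = 34.60°  ✓
  (1,5): δ = 2.76°  ✓
  (1,6): δ = 37.13°  ✓
  (1,7): δ = 76.96°  ·
  (2,3): δ = 134.69°  ·
  (2,4): δ = 109.49°  ·
  (2,5): δ = 77.66°  ·
  (2,6): δ = 37.76°  ✓
  (2,7): δ = 2.06°  ✓
  (3,4): δ = 154.80°  ·
  (3,5): δ = 122.97°  ·
  (3,6): δ = 83.07°  ·
  (3,7): δ = 43.25°  ·
  (4,5): δ = 148.17°  ·
  (4,6): δ = 108.27°  ·
  (4,7): δ = 68.45°  ·
  (5,6): δ = 140.10°  ·
  (5,7): δ = 100.28°  ·
  (6,7): δ = 140.18°  ·
antipodal pairs: 7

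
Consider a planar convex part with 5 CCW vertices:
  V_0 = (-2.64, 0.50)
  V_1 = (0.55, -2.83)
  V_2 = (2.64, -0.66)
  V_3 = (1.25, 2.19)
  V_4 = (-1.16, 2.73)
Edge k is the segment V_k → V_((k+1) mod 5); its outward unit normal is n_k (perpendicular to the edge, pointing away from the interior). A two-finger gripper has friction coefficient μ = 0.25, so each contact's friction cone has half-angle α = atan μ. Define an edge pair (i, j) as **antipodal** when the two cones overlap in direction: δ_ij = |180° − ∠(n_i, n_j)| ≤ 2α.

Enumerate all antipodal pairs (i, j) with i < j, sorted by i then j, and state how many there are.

count = 2; pairs: (0,2), (1,4)

α = atan 0.25 = 14.04°;  2α = 28.07°
n_0 = (-0.7221, -0.6918)
n_1 = (+0.7203, -0.6937)
n_2 = (+0.8988, +0.4384)
n_3 = (+0.2186, +0.9758)
n_4 = (-0.8332, +0.5530)
  (0,1): δ = 87.69°  ·
  (0,2): δ = 17.77°  ✓
  (0,3): δ = 33.60°  ·
  (0,4): δ = 102.66°  ·
  (1,2): δ = 110.08°  ·
  (1,3): δ = 58.71°  ·
  (1,4): δ = 10.35°  ✓
  (2,3): δ = 128.63°  ·
  (2,4): δ = 59.57°  ·
  (3,4): δ = 110.94°  ·
antipodal pairs: 2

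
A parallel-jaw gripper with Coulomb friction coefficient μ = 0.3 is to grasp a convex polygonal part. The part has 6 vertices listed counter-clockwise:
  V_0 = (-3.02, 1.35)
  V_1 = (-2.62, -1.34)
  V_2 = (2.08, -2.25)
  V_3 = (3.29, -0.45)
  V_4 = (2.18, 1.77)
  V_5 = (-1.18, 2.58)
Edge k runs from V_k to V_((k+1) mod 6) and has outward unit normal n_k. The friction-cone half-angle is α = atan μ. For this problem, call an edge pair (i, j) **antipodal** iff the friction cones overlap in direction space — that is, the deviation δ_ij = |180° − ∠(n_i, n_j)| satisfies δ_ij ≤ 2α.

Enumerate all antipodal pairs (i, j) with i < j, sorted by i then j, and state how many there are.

α = atan 0.3 = 16.70°;  2α = 33.40°
n_0 = (-0.9891, -0.1471)
n_1 = (-0.1901, -0.9818)
n_2 = (+0.8299, -0.5579)
n_3 = (+0.8944, +0.4472)
n_4 = (+0.2344, +0.9722)
n_5 = (-0.5557, +0.8314)
  (0,1): δ = 109.42°  ·
  (0,2): δ = 42.37°  ·
  (0,3): δ = 18.11°  ✓
  (0,4): δ = 67.99°  ·
  (0,5): δ = 115.30°  ·
  (1,2): δ = 112.95°  ·
  (1,3): δ = 52.48°  ·
  (1,4): δ = 2.60°  ✓
  (1,5): δ = 44.72°  ·
  (2,3): δ = 119.53°  ·
  (2,4): δ = 69.64°  ·
  (2,5): δ = 22.33°  ✓
  (3,4): δ = 130.12°  ·
  (3,5): δ = 82.80°  ·
  (4,5): δ = 132.68°  ·
antipodal pairs: 3

count = 3; pairs: (0,3), (1,4), (2,5)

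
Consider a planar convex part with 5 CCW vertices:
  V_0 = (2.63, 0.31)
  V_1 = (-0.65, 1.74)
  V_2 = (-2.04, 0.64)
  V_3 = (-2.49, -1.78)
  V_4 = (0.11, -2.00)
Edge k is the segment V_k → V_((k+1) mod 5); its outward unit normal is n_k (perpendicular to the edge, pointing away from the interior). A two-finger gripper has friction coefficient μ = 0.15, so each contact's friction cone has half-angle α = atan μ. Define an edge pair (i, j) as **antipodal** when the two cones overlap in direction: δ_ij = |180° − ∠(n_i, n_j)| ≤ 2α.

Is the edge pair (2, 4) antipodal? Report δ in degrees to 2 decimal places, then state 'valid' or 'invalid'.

δ = 36.96°, invalid

α = atan 0.15 = 8.53°;  2α = 17.06°
edge 2: e_2 = (-0.45, -2.42);  n_2 = (-0.9831, +0.1828)
edge 4: e_4 = (+2.52, +2.31);  n_4 = (+0.6757, -0.7372)
∠(n_2, n_4) = 143.04°
δ = |180° − 143.04°| = 36.96°
36.96° > 2α = 17.06°  →  invalid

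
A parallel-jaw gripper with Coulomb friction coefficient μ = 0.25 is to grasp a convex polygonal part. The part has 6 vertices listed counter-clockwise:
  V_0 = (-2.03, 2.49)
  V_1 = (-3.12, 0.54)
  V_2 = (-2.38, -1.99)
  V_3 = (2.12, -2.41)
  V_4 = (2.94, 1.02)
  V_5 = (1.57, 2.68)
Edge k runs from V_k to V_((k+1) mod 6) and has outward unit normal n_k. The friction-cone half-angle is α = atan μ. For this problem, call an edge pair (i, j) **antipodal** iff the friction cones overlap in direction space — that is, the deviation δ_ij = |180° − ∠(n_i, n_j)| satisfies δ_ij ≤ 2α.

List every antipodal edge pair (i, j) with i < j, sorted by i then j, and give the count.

α = atan 0.25 = 14.04°;  2α = 28.07°
n_0 = (-0.8729, +0.4879)
n_1 = (-0.9598, -0.2807)
n_2 = (-0.0929, -0.9957)
n_3 = (+0.9726, -0.2325)
n_4 = (+0.7713, +0.6365)
n_5 = (-0.0527, +0.9986)
  (0,1): δ = 134.49°  ·
  (0,2): δ = 66.13°  ·
  (0,3): δ = 15.76°  ✓
  (0,4): δ = 68.74°  ·
  (0,5): δ = 122.23°  ·
  (1,2): δ = 111.64°  ·
  (1,3): δ = 29.75°  ·
  (1,4): δ = 23.23°  ✓
  (1,5): δ = 76.72°  ·
  (2,3): δ = 98.11°  ·
  (2,4): δ = 45.13°  ·
  (2,5): δ = 8.35°  ✓
  (3,4): δ = 127.02°  ·
  (3,5): δ = 73.53°  ·
  (4,5): δ = 126.51°  ·
antipodal pairs: 3

count = 3; pairs: (0,3), (1,4), (2,5)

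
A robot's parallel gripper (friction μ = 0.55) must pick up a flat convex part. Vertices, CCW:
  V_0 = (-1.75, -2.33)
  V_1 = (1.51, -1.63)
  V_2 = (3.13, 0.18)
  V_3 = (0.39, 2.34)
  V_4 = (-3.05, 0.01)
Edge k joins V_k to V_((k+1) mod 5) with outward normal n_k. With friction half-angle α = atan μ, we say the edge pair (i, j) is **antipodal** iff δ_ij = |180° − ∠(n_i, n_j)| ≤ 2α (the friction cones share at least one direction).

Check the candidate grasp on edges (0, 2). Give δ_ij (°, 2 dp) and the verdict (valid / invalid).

α = atan 0.55 = 28.81°;  2α = 57.62°
edge 0: e_0 = (+3.26, +0.70);  n_0 = (+0.2099, -0.9777)
edge 2: e_2 = (-2.74, +2.16);  n_2 = (+0.6191, +0.7853)
∠(n_0, n_2) = 129.63°
δ = |180° − 129.63°| = 50.37°
50.37° ≤ 2α = 57.62°  →  valid

δ = 50.37°, valid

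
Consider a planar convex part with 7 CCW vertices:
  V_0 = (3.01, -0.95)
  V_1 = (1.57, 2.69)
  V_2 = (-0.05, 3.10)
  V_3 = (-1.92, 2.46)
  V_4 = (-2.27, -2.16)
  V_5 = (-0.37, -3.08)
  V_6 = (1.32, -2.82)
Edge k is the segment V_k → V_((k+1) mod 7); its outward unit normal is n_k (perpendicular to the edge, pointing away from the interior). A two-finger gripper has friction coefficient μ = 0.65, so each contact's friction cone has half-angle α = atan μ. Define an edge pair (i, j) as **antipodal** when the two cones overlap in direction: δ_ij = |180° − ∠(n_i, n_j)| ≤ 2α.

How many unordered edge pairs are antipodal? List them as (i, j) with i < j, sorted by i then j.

count = 9; pairs: (0,3), (0,4), (1,4), (1,5), (1,6), (2,4), (2,5), (2,6), (3,6)

α = atan 0.65 = 33.02°;  2α = 66.05°
n_0 = (+0.9299, +0.3679)
n_1 = (+0.2454, +0.9694)
n_2 = (-0.3238, +0.9461)
n_3 = (-0.9971, +0.0755)
n_4 = (-0.4358, -0.9000)
n_5 = (+0.1521, -0.9884)
n_6 = (+0.7419, -0.6705)
  (0,1): δ = 125.79°  ·
  (0,2): δ = 92.69°  ·
  (0,3): δ = 25.92°  ✓
  (0,4): δ = 42.58°  ✓
  (0,5): δ = 77.16°  ·
  (0,6): δ = 116.31°  ·
  (1,2): δ = 146.90°  ·
  (1,3): δ = 80.13°  ·
  (1,4): δ = 11.63°  ✓
  (1,5): δ = 22.95°  ✓
  (1,6): δ = 62.10°  ✓
  (2,3): δ = 113.23°  ·
  (2,4): δ = 44.73°  ✓
  (2,5): δ = 10.15°  ✓
  (2,6): δ = 29.00°  ✓
  (3,4): δ = 111.50°  ·
  (3,5): δ = 76.92°  ·
  (3,6): δ = 37.77°  ✓
  (4,5): δ = 145.42°  ·
  (4,6): δ = 106.27°  ·
  (5,6): δ = 140.85°  ·
antipodal pairs: 9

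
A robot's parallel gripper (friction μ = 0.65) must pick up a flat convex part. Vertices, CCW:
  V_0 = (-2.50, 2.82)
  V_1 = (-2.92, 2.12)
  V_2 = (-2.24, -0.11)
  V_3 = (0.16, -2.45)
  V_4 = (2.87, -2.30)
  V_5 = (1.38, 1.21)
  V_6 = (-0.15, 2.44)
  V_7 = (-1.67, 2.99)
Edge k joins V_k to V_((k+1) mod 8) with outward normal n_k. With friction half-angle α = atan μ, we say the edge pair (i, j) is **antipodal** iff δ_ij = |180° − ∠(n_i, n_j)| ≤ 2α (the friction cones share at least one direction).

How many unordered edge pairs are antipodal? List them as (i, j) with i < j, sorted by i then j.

count = 12; pairs: (0,3), (0,4), (1,4), (1,5), (1,6), (2,4), (2,5), (2,6), (2,7), (3,5), (3,6), (3,7)

α = atan 0.65 = 33.02°;  2α = 66.05°
n_0 = (-0.8575, +0.5145)
n_1 = (-0.9565, -0.2917)
n_2 = (-0.6981, -0.7160)
n_3 = (+0.0553, -0.9985)
n_4 = (+0.9205, +0.3908)
n_5 = (+0.6266, +0.7794)
n_6 = (+0.3403, +0.9403)
n_7 = (-0.2007, +0.9797)
  (0,1): δ = 132.08°  ·
  (0,2): δ = 103.31°  ·
  (0,3): δ = 55.87°  ✓
  (0,4): δ = 53.97°  ✓
  (0,5): δ = 82.17°  ·
  (0,6): δ = 101.07°  ·
  (0,7): δ = 132.54°  ·
  (1,2): δ = 151.23°  ·
  (1,3): δ = 103.79°  ·
  (1,4): δ = 6.04°  ✓
  (1,5): δ = 34.25°  ✓
  (1,6): δ = 53.15°  ✓
  (1,7): δ = 84.62°  ·
  (2,3): δ = 132.56°  ·
  (2,4): δ = 22.72°  ✓
  (2,5): δ = 5.48°  ✓
  (2,6): δ = 24.38°  ✓
  (2,7): δ = 55.85°  ✓
  (3,4): δ = 70.17°  ·
  (3,5): δ = 41.96°  ✓
  (3,6): δ = 23.06°  ✓
  (3,7): δ = 8.41°  ✓
  (4,5): δ = 151.80°  ·
  (4,6): δ = 132.89°  ·
  (4,7): δ = 101.43°  ·
  (5,6): δ = 161.10°  ·
  (5,7): δ = 129.63°  ·
  (6,7): δ = 148.53°  ·
antipodal pairs: 12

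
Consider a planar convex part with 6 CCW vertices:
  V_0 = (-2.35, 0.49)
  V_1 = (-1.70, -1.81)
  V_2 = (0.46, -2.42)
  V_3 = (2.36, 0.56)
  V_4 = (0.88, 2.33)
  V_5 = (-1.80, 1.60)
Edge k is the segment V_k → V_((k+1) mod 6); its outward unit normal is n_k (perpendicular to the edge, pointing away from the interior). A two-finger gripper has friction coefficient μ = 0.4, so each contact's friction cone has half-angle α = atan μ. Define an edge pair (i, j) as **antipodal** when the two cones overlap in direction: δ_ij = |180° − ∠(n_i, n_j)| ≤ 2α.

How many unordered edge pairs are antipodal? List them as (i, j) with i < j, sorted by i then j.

α = atan 0.4 = 21.80°;  2α = 43.60°
n_0 = (-0.9623, -0.2720)
n_1 = (-0.2718, -0.9624)
n_2 = (+0.8432, -0.5376)
n_3 = (+0.7672, +0.6415)
n_4 = (-0.2628, +0.9648)
n_5 = (-0.8960, +0.4440)
  (0,1): δ = 121.55°  ·
  (0,2): δ = 48.30°  ·
  (0,3): δ = 24.12°  ✓
  (0,4): δ = 89.46°  ·
  (0,5): δ = 137.86°  ·
  (1,2): δ = 106.75°  ·
  (1,3): δ = 34.33°  ✓
  (1,4): δ = 31.01°  ✓
  (1,5): δ = 79.41°  ·
  (2,3): δ = 107.58°  ·
  (2,4): δ = 42.24°  ✓
  (2,5): δ = 6.16°  ✓
  (3,4): δ = 114.66°  ·
  (3,5): δ = 66.26°  ·
  (4,5): δ = 131.60°  ·
antipodal pairs: 5

count = 5; pairs: (0,3), (1,3), (1,4), (2,4), (2,5)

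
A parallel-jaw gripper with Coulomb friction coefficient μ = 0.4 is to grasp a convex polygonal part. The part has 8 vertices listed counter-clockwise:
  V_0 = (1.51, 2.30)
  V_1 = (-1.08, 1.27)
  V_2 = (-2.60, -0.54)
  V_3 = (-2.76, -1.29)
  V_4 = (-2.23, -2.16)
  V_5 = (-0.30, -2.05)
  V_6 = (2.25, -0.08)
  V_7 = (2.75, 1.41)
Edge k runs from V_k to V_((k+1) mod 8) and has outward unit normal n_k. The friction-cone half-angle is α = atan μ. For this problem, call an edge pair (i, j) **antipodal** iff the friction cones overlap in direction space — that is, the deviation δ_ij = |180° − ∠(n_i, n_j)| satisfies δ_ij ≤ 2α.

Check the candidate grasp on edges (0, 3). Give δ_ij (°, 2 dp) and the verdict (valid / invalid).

δ = 80.34°, invalid

α = atan 0.4 = 21.80°;  2α = 43.60°
edge 0: e_0 = (-2.59, -1.03);  n_0 = (-0.3695, +0.9292)
edge 3: e_3 = (+0.53, -0.87);  n_3 = (-0.8540, -0.5203)
∠(n_0, n_3) = 99.66°
δ = |180° − 99.66°| = 80.34°
80.34° > 2α = 43.60°  →  invalid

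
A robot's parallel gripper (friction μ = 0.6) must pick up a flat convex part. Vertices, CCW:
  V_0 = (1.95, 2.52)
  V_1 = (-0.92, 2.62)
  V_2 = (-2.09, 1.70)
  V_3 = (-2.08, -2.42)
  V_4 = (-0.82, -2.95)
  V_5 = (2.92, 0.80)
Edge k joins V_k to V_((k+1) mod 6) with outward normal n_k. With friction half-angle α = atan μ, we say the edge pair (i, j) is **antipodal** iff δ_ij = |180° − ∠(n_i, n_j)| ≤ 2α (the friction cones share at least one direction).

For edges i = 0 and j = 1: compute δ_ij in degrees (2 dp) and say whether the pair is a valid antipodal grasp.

α = atan 0.6 = 30.96°;  2α = 61.93°
edge 0: e_0 = (-2.87, +0.10);  n_0 = (+0.0348, +0.9994)
edge 1: e_1 = (-1.17, -0.92);  n_1 = (-0.6181, +0.7861)
∠(n_0, n_1) = 40.17°
δ = |180° − 40.17°| = 139.83°
139.83° > 2α = 61.93°  →  invalid

δ = 139.83°, invalid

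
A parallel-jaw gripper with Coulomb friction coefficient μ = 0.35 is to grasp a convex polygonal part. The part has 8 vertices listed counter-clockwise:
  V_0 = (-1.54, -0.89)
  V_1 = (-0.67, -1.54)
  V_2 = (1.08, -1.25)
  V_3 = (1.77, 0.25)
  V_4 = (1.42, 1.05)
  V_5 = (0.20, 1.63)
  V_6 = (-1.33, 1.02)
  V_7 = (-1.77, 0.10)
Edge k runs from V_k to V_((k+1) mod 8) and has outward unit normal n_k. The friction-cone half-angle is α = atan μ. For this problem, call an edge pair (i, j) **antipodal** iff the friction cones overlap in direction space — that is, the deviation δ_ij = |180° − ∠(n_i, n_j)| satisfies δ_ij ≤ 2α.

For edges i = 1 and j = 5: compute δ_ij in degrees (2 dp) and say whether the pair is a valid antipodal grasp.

α = atan 0.35 = 19.29°;  2α = 38.58°
edge 1: e_1 = (+1.75, +0.29);  n_1 = (+0.1635, -0.9865)
edge 5: e_5 = (-1.53, -0.61);  n_5 = (-0.3703, +0.9289)
∠(n_1, n_5) = 167.67°
δ = |180° − 167.67°| = 12.33°
12.33° ≤ 2α = 38.58°  →  valid

δ = 12.33°, valid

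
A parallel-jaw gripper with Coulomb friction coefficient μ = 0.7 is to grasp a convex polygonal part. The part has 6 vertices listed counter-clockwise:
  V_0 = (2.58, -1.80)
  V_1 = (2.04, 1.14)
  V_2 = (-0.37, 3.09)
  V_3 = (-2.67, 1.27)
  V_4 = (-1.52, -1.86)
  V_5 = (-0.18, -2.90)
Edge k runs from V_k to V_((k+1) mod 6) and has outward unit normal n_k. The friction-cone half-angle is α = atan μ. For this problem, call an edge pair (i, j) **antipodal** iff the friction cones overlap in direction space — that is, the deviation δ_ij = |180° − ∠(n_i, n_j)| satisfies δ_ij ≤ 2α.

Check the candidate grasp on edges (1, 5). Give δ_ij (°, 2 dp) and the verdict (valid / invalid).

δ = 60.71°, valid

α = atan 0.7 = 34.99°;  2α = 69.98°
edge 1: e_1 = (-2.41, +1.95);  n_1 = (+0.6290, +0.7774)
edge 5: e_5 = (+2.76, +1.10);  n_5 = (+0.3702, -0.9289)
∠(n_1, n_5) = 119.29°
δ = |180° − 119.29°| = 60.71°
60.71° ≤ 2α = 69.98°  →  valid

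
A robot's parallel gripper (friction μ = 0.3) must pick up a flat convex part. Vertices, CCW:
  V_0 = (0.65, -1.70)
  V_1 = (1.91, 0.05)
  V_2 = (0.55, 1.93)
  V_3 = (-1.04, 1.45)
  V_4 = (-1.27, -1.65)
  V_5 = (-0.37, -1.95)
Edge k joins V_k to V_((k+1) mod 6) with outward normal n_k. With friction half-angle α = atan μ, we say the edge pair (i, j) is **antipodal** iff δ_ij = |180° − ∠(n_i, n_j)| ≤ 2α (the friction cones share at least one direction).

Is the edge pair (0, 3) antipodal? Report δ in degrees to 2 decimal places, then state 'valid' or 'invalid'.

α = atan 0.3 = 16.70°;  2α = 33.40°
edge 0: e_0 = (+1.26, +1.75);  n_0 = (+0.8115, -0.5843)
edge 3: e_3 = (-0.23, -3.10);  n_3 = (-0.9973, +0.0740)
∠(n_0, n_3) = 148.49°
δ = |180° − 148.49°| = 31.51°
31.51° ≤ 2α = 33.40°  →  valid

δ = 31.51°, valid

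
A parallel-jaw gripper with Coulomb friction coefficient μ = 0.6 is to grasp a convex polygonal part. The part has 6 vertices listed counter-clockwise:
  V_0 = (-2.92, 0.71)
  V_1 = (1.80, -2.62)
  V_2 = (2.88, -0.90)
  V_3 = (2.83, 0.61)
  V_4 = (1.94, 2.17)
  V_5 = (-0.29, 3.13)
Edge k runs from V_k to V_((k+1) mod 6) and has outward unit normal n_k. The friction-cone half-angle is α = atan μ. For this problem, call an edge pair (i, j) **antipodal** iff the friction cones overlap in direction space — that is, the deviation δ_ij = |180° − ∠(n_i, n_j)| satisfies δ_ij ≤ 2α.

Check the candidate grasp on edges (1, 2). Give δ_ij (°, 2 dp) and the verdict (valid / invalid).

δ = 145.98°, invalid

α = atan 0.6 = 30.96°;  2α = 61.93°
edge 1: e_1 = (+1.08, +1.72);  n_1 = (+0.8469, -0.5318)
edge 2: e_2 = (-0.05, +1.51);  n_2 = (+0.9995, +0.0331)
∠(n_1, n_2) = 34.02°
δ = |180° − 34.02°| = 145.98°
145.98° > 2α = 61.93°  →  invalid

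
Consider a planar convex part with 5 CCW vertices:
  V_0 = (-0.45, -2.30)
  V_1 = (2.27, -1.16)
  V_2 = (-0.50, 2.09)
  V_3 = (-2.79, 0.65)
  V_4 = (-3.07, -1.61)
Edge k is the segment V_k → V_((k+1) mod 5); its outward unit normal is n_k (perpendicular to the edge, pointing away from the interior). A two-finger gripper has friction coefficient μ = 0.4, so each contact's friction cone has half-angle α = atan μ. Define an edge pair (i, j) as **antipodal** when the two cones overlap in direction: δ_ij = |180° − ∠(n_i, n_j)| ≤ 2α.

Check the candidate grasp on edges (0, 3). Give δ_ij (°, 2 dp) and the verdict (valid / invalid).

δ = 60.20°, invalid

α = atan 0.4 = 21.80°;  2α = 43.60°
edge 0: e_0 = (+2.72, +1.14);  n_0 = (+0.3865, -0.9223)
edge 3: e_3 = (-0.28, -2.26);  n_3 = (-0.9924, +0.1230)
∠(n_0, n_3) = 119.80°
δ = |180° − 119.80°| = 60.20°
60.20° > 2α = 43.60°  →  invalid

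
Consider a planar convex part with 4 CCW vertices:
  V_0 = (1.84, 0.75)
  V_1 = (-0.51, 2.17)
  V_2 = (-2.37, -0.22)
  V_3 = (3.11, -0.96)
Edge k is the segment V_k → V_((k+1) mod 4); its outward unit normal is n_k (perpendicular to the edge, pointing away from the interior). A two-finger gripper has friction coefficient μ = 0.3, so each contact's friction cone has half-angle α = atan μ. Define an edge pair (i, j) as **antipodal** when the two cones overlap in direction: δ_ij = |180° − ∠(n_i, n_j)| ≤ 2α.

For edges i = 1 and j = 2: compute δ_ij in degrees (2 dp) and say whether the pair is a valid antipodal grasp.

α = atan 0.3 = 16.70°;  2α = 33.40°
edge 1: e_1 = (-1.86, -2.39);  n_1 = (-0.7892, +0.6142)
edge 2: e_2 = (+5.48, -0.74);  n_2 = (-0.1338, -0.9910)
∠(n_1, n_2) = 120.20°
δ = |180° − 120.20°| = 59.80°
59.80° > 2α = 33.40°  →  invalid

δ = 59.80°, invalid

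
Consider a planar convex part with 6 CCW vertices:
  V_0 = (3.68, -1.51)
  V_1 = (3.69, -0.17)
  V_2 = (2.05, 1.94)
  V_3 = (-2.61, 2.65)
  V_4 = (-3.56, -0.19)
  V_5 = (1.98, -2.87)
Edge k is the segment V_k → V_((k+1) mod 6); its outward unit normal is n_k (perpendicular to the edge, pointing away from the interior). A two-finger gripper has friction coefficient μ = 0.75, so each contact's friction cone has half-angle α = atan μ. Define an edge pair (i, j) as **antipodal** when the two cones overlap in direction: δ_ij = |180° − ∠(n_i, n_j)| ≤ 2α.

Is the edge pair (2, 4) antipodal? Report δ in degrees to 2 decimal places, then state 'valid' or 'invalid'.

δ = 17.15°, valid

α = atan 0.75 = 36.87°;  2α = 73.74°
edge 2: e_2 = (-4.66, +0.71);  n_2 = (+0.1506, +0.9886)
edge 4: e_4 = (+5.54, -2.68);  n_4 = (-0.4355, -0.9002)
∠(n_2, n_4) = 162.85°
δ = |180° − 162.85°| = 17.15°
17.15° ≤ 2α = 73.74°  →  valid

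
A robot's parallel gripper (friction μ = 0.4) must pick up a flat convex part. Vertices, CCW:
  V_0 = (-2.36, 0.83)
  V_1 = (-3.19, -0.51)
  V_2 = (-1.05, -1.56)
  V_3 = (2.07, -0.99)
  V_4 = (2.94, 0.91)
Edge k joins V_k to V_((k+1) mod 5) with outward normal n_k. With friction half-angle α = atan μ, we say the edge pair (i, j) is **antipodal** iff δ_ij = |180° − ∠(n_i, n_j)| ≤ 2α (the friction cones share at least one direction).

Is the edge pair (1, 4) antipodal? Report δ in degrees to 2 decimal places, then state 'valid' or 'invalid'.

α = atan 0.4 = 21.80°;  2α = 43.60°
edge 1: e_1 = (+2.14, -1.05);  n_1 = (-0.4405, -0.8978)
edge 4: e_4 = (-5.30, -0.08);  n_4 = (-0.0151, +0.9999)
∠(n_1, n_4) = 153.00°
δ = |180° − 153.00°| = 27.00°
27.00° ≤ 2α = 43.60°  →  valid

δ = 27.00°, valid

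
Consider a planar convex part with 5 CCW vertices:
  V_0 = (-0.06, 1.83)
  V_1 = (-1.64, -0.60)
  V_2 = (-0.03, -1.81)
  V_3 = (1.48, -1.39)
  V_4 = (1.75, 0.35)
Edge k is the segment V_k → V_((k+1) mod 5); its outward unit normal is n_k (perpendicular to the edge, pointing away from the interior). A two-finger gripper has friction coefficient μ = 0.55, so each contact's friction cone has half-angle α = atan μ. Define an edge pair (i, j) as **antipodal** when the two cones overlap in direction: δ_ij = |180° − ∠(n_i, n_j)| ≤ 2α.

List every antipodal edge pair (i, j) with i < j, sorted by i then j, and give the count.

count = 4; pairs: (0,2), (0,3), (1,4), (2,4)

α = atan 0.55 = 28.81°;  2α = 57.62°
n_0 = (-0.8384, +0.5451)
n_1 = (-0.6008, -0.7994)
n_2 = (+0.2680, -0.9634)
n_3 = (+0.9882, -0.1533)
n_4 = (+0.6330, +0.7741)
  (0,1): δ = 93.89°  ·
  (0,2): δ = 41.42°  ✓
  (0,3): δ = 24.21°  ✓
  (0,4): δ = 83.76°  ·
  (1,2): δ = 127.53°  ·
  (1,3): δ = 61.89°  ·
  (1,4): δ = 2.35°  ✓
  (2,3): δ = 114.36°  ·
  (2,4): δ = 54.82°  ✓
  (3,4): δ = 120.45°  ·
antipodal pairs: 4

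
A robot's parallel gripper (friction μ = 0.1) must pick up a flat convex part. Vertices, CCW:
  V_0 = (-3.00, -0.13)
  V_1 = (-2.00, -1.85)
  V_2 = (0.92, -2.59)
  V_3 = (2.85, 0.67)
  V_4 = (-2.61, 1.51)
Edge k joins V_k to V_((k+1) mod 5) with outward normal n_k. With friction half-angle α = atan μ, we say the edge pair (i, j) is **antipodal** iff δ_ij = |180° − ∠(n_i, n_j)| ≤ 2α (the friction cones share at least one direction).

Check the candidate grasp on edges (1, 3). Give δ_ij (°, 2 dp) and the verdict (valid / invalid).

α = atan 0.1 = 5.71°;  2α = 11.42°
edge 1: e_1 = (+2.92, -0.74);  n_1 = (-0.2457, -0.9694)
edge 3: e_3 = (-5.46, +0.84);  n_3 = (+0.1521, +0.9884)
∠(n_1, n_3) = 174.53°
δ = |180° − 174.53°| = 5.47°
5.47° ≤ 2α = 11.42°  →  valid

δ = 5.47°, valid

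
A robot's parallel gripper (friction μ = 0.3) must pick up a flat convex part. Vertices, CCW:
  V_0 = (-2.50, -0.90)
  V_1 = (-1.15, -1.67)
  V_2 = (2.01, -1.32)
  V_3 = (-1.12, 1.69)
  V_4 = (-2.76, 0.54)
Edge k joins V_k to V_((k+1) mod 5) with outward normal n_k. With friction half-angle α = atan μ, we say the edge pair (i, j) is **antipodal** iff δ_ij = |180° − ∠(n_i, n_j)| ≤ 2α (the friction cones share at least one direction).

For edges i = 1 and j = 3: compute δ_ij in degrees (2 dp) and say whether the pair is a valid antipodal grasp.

δ = 28.72°, valid

α = atan 0.3 = 16.70°;  2α = 33.40°
edge 1: e_1 = (+3.16, +0.35);  n_1 = (+0.1101, -0.9939)
edge 3: e_3 = (-1.64, -1.15);  n_3 = (-0.5741, +0.8188)
∠(n_1, n_3) = 151.28°
δ = |180° − 151.28°| = 28.72°
28.72° ≤ 2α = 33.40°  →  valid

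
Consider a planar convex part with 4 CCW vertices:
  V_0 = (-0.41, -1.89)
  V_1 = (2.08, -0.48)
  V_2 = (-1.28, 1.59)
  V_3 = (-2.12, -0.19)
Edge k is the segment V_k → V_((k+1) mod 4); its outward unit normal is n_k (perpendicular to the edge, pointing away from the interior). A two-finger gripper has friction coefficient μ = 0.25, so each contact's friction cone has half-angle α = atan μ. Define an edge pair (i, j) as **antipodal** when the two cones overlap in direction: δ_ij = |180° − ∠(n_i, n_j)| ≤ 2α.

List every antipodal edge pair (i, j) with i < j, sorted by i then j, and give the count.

α = atan 0.25 = 14.04°;  2α = 28.07°
n_0 = (+0.4927, -0.8702)
n_1 = (+0.5245, +0.8514)
n_2 = (-0.9044, +0.4268)
n_3 = (-0.7050, -0.7092)
  (0,1): δ = 61.16°  ·
  (0,2): δ = 35.22°  ·
  (0,3): δ = 105.65°  ·
  (1,2): δ = 83.63°  ·
  (1,3): δ = 13.20°  ✓
  (2,3): δ = 109.57°  ·
antipodal pairs: 1

count = 1; pairs: (1,3)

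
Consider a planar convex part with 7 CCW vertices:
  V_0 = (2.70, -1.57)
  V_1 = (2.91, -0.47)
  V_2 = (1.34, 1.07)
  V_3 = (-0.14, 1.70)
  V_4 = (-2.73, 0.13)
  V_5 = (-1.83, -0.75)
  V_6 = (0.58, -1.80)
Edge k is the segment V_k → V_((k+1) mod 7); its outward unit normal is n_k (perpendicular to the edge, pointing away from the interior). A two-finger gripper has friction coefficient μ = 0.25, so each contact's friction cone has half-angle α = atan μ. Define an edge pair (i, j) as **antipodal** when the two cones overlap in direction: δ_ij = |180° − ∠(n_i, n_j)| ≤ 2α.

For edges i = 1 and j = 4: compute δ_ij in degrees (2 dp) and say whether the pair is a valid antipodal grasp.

α = atan 0.25 = 14.04°;  2α = 28.07°
edge 1: e_1 = (-1.57, +1.54);  n_1 = (+0.7003, +0.7139)
edge 4: e_4 = (+0.90, -0.88);  n_4 = (-0.6991, -0.7150)
∠(n_1, n_4) = 179.91°
δ = |180° − 179.91°| = 0.09°
0.09° ≤ 2α = 28.07°  →  valid

δ = 0.09°, valid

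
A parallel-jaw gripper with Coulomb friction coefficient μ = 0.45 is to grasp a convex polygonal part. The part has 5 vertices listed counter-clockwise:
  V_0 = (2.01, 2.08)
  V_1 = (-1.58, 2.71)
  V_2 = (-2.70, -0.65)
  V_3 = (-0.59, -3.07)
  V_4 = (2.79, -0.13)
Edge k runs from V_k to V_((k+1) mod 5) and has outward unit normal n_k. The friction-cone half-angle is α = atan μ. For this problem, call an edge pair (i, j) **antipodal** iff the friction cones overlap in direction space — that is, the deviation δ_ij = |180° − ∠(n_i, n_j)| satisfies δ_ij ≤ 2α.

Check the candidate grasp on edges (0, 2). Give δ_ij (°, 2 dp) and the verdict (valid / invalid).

δ = 38.96°, valid

α = atan 0.45 = 24.23°;  2α = 48.46°
edge 0: e_0 = (-3.59, +0.63);  n_0 = (+0.1728, +0.9849)
edge 2: e_2 = (+2.11, -2.42);  n_2 = (-0.7537, -0.6572)
∠(n_0, n_2) = 141.04°
δ = |180° − 141.04°| = 38.96°
38.96° ≤ 2α = 48.46°  →  valid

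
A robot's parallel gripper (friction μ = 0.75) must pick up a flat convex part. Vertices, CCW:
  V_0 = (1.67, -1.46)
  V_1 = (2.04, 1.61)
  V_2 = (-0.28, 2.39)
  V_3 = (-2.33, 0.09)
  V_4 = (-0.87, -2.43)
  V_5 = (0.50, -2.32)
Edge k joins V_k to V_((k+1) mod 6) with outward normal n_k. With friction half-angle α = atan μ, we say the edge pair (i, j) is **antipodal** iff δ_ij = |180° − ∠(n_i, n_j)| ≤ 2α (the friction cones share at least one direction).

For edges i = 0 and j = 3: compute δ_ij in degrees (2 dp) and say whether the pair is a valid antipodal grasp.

α = atan 0.75 = 36.87°;  2α = 73.74°
edge 0: e_0 = (+0.37, +3.07);  n_0 = (+0.9928, -0.1197)
edge 3: e_3 = (+1.46, -2.52);  n_3 = (-0.8653, -0.5013)
∠(n_0, n_3) = 143.04°
δ = |180° − 143.04°| = 36.96°
36.96° ≤ 2α = 73.74°  →  valid

δ = 36.96°, valid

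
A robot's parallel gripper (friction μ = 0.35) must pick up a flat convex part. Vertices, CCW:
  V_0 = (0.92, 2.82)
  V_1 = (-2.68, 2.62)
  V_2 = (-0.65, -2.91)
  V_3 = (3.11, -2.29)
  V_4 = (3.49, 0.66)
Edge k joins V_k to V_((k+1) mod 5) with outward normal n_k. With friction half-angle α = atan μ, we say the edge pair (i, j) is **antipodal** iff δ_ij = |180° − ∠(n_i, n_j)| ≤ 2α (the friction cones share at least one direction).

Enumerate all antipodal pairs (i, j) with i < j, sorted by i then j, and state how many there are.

α = atan 0.35 = 19.29°;  2α = 38.58°
n_0 = (-0.0555, +0.9985)
n_1 = (-0.9387, -0.3446)
n_2 = (+0.1627, -0.9867)
n_3 = (+0.9918, -0.1278)
n_4 = (+0.6434, +0.7655)
  (0,1): δ = 73.02°  ·
  (0,2): δ = 6.18°  ✓
  (0,3): δ = 79.48°  ·
  (0,4): δ = 136.77°  ·
  (1,2): δ = 100.79°  ·
  (1,3): δ = 27.50°  ✓
  (1,4): δ = 29.80°  ✓
  (2,3): δ = 106.70°  ·
  (2,4): δ = 49.41°  ·
  (3,4): δ = 122.71°  ·
antipodal pairs: 3

count = 3; pairs: (0,2), (1,3), (1,4)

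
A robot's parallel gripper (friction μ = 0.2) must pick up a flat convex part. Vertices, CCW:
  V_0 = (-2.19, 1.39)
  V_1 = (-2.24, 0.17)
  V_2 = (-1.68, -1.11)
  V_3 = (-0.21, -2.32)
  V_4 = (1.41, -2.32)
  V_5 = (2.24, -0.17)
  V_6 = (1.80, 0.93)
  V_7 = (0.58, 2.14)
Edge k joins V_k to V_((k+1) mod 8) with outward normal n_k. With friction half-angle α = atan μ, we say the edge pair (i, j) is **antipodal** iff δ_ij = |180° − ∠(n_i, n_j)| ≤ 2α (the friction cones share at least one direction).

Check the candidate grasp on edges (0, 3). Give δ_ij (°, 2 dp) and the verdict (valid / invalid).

δ = 87.65°, invalid

α = atan 0.2 = 11.31°;  2α = 22.62°
edge 0: e_0 = (-0.05, -1.22);  n_0 = (-0.9992, +0.0409)
edge 3: e_3 = (+1.62, +0.00);  n_3 = (+0.0000, -1.0000)
∠(n_0, n_3) = 92.35°
δ = |180° − 92.35°| = 87.65°
87.65° > 2α = 22.62°  →  invalid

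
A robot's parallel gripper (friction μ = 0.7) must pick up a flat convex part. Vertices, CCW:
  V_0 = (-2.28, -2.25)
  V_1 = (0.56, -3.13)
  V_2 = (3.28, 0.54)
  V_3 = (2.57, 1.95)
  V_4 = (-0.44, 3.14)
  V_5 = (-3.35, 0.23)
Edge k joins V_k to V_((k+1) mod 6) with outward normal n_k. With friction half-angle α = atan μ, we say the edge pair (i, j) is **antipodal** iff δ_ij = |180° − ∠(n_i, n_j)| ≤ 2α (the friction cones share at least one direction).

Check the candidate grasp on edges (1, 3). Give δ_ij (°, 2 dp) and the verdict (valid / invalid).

α = atan 0.7 = 34.99°;  2α = 69.98°
edge 1: e_1 = (+2.72, +3.67);  n_1 = (+0.8034, -0.5954)
edge 3: e_3 = (-3.01, +1.19);  n_3 = (+0.3677, +0.9300)
∠(n_1, n_3) = 104.97°
δ = |180° − 104.97°| = 75.03°
75.03° > 2α = 69.98°  →  invalid

δ = 75.03°, invalid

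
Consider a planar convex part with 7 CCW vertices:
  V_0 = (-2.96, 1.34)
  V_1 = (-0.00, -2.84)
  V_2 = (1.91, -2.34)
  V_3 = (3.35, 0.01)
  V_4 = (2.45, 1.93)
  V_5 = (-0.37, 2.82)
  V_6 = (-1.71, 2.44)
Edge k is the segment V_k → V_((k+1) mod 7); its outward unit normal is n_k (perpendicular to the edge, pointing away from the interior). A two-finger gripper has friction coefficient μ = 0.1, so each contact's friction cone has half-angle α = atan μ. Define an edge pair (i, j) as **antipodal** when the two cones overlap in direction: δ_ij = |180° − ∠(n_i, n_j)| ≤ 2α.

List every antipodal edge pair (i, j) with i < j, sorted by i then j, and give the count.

α = atan 0.1 = 5.71°;  2α = 11.42°
n_0 = (-0.8161, -0.5779)
n_1 = (+0.2532, -0.9674)
n_2 = (+0.8527, -0.5225)
n_3 = (+0.9055, +0.4244)
n_4 = (+0.3010, +0.9536)
n_5 = (-0.2728, +0.9621)
n_6 = (-0.6606, +0.7507)
  (0,1): δ = 110.63°  ·
  (0,2): δ = 66.80°  ·
  (0,3): δ = 10.19°  ✓
  (0,4): δ = 37.18°  ·
  (0,5): δ = 70.53°  ·
  (0,6): δ = 96.04°  ·
  (1,2): δ = 136.17°  ·
  (1,3): δ = 79.55°  ·
  (1,4): δ = 32.19°  ·
  (1,5): δ = 1.16°  ✓
  (1,6): δ = 26.68°  ·
  (2,3): δ = 123.39°  ·
  (2,4): δ = 76.02°  ·
  (2,5): δ = 42.67°  ·
  (2,6): δ = 17.15°  ·
  (3,4): δ = 132.63°  ·
  (3,5): δ = 99.28°  ·
  (3,6): δ = 73.77°  ·
  (4,5): δ = 146.65°  ·
  (4,6): δ = 121.14°  ·
  (5,6): δ = 154.48°  ·
antipodal pairs: 2

count = 2; pairs: (0,3), (1,5)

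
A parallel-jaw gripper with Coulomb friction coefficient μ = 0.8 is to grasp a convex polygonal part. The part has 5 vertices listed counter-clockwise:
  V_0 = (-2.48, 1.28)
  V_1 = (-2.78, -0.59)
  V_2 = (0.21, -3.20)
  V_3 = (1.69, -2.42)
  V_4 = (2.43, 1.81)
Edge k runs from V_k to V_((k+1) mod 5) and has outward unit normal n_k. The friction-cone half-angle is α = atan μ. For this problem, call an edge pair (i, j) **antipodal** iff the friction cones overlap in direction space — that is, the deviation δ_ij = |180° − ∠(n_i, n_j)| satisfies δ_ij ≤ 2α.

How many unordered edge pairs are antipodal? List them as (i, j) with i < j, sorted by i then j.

α = atan 0.8 = 38.66°;  2α = 77.32°
n_0 = (-0.9874, +0.1584)
n_1 = (-0.6576, -0.7534)
n_2 = (+0.4662, -0.8847)
n_3 = (+0.9850, -0.1723)
n_4 = (-0.1073, +0.9942)
  (0,1): δ = 122.00°  ·
  (0,2): δ = 53.10°  ✓
  (0,3): δ = 0.81°  ✓
  (0,4): δ = 105.27°  ·
  (1,2): δ = 111.09°  ·
  (1,3): δ = 58.80°  ✓
  (1,4): δ = 47.28°  ✓
  (2,3): δ = 127.71°  ·
  (2,4): δ = 21.63°  ✓
  (3,4): δ = 73.92°  ✓
antipodal pairs: 6

count = 6; pairs: (0,2), (0,3), (1,3), (1,4), (2,4), (3,4)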